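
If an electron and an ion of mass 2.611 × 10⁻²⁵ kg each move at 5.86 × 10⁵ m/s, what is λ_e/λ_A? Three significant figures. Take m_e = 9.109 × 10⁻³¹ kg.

At fixed v, p = mv so λ = h/(mv) ∝ 1/m.
λ_e/λ_A = m_A/m_e = 2.611 × 10⁻²⁵/9.109 × 10⁻³¹ = 2.87 × 10⁵.

λ_e/λ_A = 2.87 × 10⁵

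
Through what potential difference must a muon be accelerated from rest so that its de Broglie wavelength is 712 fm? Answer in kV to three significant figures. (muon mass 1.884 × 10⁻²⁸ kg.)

p = h/λ = 6.626 × 10⁻³⁴ / 7.120 × 10⁻¹³ = 9.306 × 10⁻²² kg·m/s.
KE = p²/(2m) = 2.298 × 10⁻¹⁵ J.
V = KE/e = 2.298 × 10⁻¹⁵ / (1.602 × 10⁻¹⁹) = 14.3 kV.

V = 14.3 kV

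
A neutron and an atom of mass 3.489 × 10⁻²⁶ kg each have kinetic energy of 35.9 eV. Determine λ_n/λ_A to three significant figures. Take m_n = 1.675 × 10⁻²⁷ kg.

λ_n/λ_A = 4.56

At fixed KE, p = √(2mKE) so λ = h/p ∝ 1/√m.
λ_n/λ_A = √(m_A/m_n) = √(3.489 × 10⁻²⁶/1.675 × 10⁻²⁷) = √(20.83) = 4.56.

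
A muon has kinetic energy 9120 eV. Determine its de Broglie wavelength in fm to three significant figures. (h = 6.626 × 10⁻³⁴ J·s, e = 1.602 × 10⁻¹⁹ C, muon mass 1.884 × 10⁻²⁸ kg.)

λ = 893 fm

KE = 9120 eV = 1.461 × 10⁻¹⁵ J.
p = √(2mKE) = √(2 × 1.884 × 10⁻²⁸ × 1.461 × 10⁻¹⁵) = 7.420 × 10⁻²² kg·m/s.
λ = h/p = 6.626 × 10⁻³⁴ / 7.420 × 10⁻²² = 8.93 × 10⁻¹³ m = 893 fm.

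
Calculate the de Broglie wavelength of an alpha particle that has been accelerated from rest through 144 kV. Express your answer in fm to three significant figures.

λ = 26.8 fm

KE = 2eV = 2 × 1.602 × 10⁻¹⁹ × 1.440 × 10⁵ = 4.614 × 10⁻¹⁴ J.
p = √(2mKE) = √(2 × 6.645 × 10⁻²⁷ × 4.614 × 10⁻¹⁴) = 2.476 × 10⁻²⁰ kg·m/s.
λ = h/p = 6.626 × 10⁻³⁴ / 2.476 × 10⁻²⁰ = 2.68 × 10⁻¹⁴ m = 26.8 fm.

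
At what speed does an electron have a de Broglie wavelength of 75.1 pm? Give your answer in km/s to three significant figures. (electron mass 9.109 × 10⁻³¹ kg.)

p = h/λ = 6.626 × 10⁻³⁴ / 7.510 × 10⁻¹¹ = 8.823 × 10⁻²⁴ kg·m/s.
v = p/m = 8.823 × 10⁻²⁴ / 9.109 × 10⁻³¹ = 9.69 × 10⁶ m/s = 9690 km/s.

v = 9690 km/s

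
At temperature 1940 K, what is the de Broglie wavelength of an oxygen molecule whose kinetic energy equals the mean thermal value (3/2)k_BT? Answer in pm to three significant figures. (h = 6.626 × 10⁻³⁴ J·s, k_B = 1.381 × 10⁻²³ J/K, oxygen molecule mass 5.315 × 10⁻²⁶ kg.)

KE = (3/2)k_BT = 1.5 × 1.381 × 10⁻²³ × 1940 = 4.019 × 10⁻²⁰ J.
p = √(2mKE) = √(2 × 5.315 × 10⁻²⁶ × 4.019 × 10⁻²⁰) = 6.536 × 10⁻²³ kg·m/s.
λ = h/p = 1.01 × 10⁻¹¹ m = 10.1 pm.

λ = 10.1 pm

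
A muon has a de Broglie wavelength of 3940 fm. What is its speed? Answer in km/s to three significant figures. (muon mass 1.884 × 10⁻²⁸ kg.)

p = h/λ = 6.626 × 10⁻³⁴ / 3.940 × 10⁻¹² = 1.682 × 10⁻²² kg·m/s.
v = p/m = 1.682 × 10⁻²² / 1.884 × 10⁻²⁸ = 8.93 × 10⁵ m/s = 893 km/s.

v = 893 km/s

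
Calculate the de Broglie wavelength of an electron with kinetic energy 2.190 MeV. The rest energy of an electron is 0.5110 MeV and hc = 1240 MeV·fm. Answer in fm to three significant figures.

Total energy E = KE + m₀c² = 2.190 + 0.5110 = 2.7010 MeV.
(pc)² = E² − (m₀c²)² = (2.7010)² − (0.5110)² = 7.034 MeV², so pc = 2.652 MeV.
λ = hc/(pc) = 1240 MeV·fm / 2.652 MeV = 468 fm.

λ = 468 fm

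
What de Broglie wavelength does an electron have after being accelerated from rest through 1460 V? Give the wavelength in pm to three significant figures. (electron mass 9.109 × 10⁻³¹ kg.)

λ = 32.1 pm

KE = eV = 1.602 × 10⁻¹⁹ × 1460 = 2.339 × 10⁻¹⁶ J.
p = √(2mKE) = √(2 × 9.109 × 10⁻³¹ × 2.339 × 10⁻¹⁶) = 2.064 × 10⁻²³ kg·m/s.
λ = h/p = 6.626 × 10⁻³⁴ / 2.064 × 10⁻²³ = 3.21 × 10⁻¹¹ m = 32.1 pm.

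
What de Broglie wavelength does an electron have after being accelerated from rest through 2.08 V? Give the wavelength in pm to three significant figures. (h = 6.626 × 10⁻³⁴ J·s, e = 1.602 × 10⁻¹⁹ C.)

λ = 850 pm

KE = eV = 1.602 × 10⁻¹⁹ × 2.080 = 3.332 × 10⁻¹⁹ J.
p = √(2mKE) = √(2 × 9.109 × 10⁻³¹ × 3.332 × 10⁻¹⁹) = 7.791 × 10⁻²⁵ kg·m/s.
λ = h/p = 6.626 × 10⁻³⁴ / 7.791 × 10⁻²⁵ = 8.50 × 10⁻¹⁰ m = 850 pm.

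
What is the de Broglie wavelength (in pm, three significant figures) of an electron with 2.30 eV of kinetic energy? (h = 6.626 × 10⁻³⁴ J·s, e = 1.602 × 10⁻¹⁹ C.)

KE = 2.30 eV = 3.685 × 10⁻¹⁹ J.
p = √(2mKE) = √(2 × 9.109 × 10⁻³¹ × 3.685 × 10⁻¹⁹) = 8.193 × 10⁻²⁵ kg·m/s.
λ = h/p = 6.626 × 10⁻³⁴ / 8.193 × 10⁻²⁵ = 8.09 × 10⁻¹⁰ m = 809 pm.

λ = 809 pm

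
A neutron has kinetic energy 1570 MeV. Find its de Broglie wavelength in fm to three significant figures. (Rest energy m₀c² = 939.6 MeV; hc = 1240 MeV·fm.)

Total energy E = KE + m₀c² = 1570 + 939.6 = 2509.6 MeV.
(pc)² = E² − (m₀c²)² = (2509.6)² − (939.6)² = 5.415 × 10⁶ MeV², so pc = 2327 MeV.
λ = hc/(pc) = 1240 MeV·fm / 2327 MeV = 0.533 fm.

λ = 0.533 fm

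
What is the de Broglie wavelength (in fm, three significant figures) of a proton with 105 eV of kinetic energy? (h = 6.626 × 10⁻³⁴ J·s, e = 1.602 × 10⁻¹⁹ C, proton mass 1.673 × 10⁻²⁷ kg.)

λ = 2790 fm

KE = 105 eV = 1.682 × 10⁻¹⁷ J.
p = √(2mKE) = √(2 × 1.673 × 10⁻²⁷ × 1.682 × 10⁻¹⁷) = 2.372 × 10⁻²² kg·m/s.
λ = h/p = 6.626 × 10⁻³⁴ / 2.372 × 10⁻²² = 2.79 × 10⁻¹² m = 2790 fm.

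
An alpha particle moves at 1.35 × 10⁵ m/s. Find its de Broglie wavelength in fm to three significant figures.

p = mv = 6.645 × 10⁻²⁷ × 1.35 × 10⁵ = 8.971 × 10⁻²² kg·m/s.
λ = h/p = 6.626 × 10⁻³⁴ / 8.971 × 10⁻²² = 7.39 × 10⁻¹³ m = 739 fm.

λ = 739 fm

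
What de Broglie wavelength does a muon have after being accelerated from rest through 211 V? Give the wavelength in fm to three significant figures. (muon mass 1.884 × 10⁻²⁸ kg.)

KE = eV = 1.602 × 10⁻¹⁹ × 211.0 = 3.380 × 10⁻¹⁷ J.
p = √(2mKE) = √(2 × 1.884 × 10⁻²⁸ × 3.380 × 10⁻¹⁷) = 1.129 × 10⁻²² kg·m/s.
λ = h/p = 6.626 × 10⁻³⁴ / 1.129 × 10⁻²² = 5.87 × 10⁻¹² m = 5870 fm.

λ = 5870 fm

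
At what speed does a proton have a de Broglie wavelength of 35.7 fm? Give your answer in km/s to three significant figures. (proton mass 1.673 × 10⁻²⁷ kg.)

p = h/λ = 6.626 × 10⁻³⁴ / 3.570 × 10⁻¹⁴ = 1.856 × 10⁻²⁰ kg·m/s.
v = p/m = 1.856 × 10⁻²⁰ / 1.673 × 10⁻²⁷ = 1.11 × 10⁷ m/s = 1.11 × 10⁴ km/s.

v = 1.11 × 10⁴ km/s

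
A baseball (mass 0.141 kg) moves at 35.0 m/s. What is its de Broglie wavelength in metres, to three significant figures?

λ = 1.34 × 10⁻³⁴ m

p = mv = 0.141 × 35.0 = 4.935 kg·m/s.
λ = h/p = 6.626 × 10⁻³⁴ / 4.935 = 1.34 × 10⁻³⁴ m.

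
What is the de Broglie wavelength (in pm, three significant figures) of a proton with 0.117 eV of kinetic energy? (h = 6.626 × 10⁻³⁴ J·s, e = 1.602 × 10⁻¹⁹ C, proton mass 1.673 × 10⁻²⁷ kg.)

λ = 83.7 pm

KE = 0.117 eV = 1.874 × 10⁻²⁰ J.
p = √(2mKE) = √(2 × 1.673 × 10⁻²⁷ × 1.874 × 10⁻²⁰) = 7.919 × 10⁻²⁴ kg·m/s.
λ = h/p = 6.626 × 10⁻³⁴ / 7.919 × 10⁻²⁴ = 8.37 × 10⁻¹¹ m = 83.7 pm.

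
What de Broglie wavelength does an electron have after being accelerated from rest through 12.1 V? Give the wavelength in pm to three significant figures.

λ = 353 pm

KE = eV = 1.602 × 10⁻¹⁹ × 12.10 = 1.938 × 10⁻¹⁸ J.
p = √(2mKE) = √(2 × 9.109 × 10⁻³¹ × 1.938 × 10⁻¹⁸) = 1.879 × 10⁻²⁴ kg·m/s.
λ = h/p = 6.626 × 10⁻³⁴ / 1.879 × 10⁻²⁴ = 3.53 × 10⁻¹⁰ m = 353 pm.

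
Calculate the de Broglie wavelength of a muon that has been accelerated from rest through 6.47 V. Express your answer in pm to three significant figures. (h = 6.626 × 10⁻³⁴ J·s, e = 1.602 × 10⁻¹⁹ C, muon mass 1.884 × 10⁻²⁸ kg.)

λ = 33.5 pm

KE = eV = 1.602 × 10⁻¹⁹ × 6.470 = 1.036 × 10⁻¹⁸ J.
p = √(2mKE) = √(2 × 1.884 × 10⁻²⁸ × 1.036 × 10⁻¹⁸) = 1.976 × 10⁻²³ kg·m/s.
λ = h/p = 6.626 × 10⁻³⁴ / 1.976 × 10⁻²³ = 3.35 × 10⁻¹¹ m = 33.5 pm.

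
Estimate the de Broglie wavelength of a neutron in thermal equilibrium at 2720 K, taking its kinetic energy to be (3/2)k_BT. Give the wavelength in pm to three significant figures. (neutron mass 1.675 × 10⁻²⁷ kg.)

λ = 48.2 pm

KE = (3/2)k_BT = 1.5 × 1.381 × 10⁻²³ × 2720 = 5.634 × 10⁻²⁰ J.
p = √(2mKE) = √(2 × 1.675 × 10⁻²⁷ × 5.634 × 10⁻²⁰) = 1.374 × 10⁻²³ kg·m/s.
λ = h/p = 4.82 × 10⁻¹¹ m = 48.2 pm.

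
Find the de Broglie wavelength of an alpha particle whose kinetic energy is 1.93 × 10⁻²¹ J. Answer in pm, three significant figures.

p = √(2mKE) = √(2 × 6.645 × 10⁻²⁷ × 1.930 × 10⁻²¹) = 5.065 × 10⁻²⁴ kg·m/s.
λ = h/p = 6.626 × 10⁻³⁴ / 5.065 × 10⁻²⁴ = 1.31 × 10⁻¹⁰ m = 131 pm.

λ = 131 pm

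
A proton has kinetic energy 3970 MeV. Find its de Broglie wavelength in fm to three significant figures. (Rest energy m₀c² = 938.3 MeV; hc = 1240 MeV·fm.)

Total energy E = KE + m₀c² = 3970 + 938.3 = 4908.3 MeV.
(pc)² = E² − (m₀c²)² = (4908.3)² − (938.3)² = 2.321 × 10⁷ MeV², so pc = 4818 MeV.
λ = hc/(pc) = 1240 MeV·fm / 4818 MeV = 0.257 fm.

λ = 0.257 fm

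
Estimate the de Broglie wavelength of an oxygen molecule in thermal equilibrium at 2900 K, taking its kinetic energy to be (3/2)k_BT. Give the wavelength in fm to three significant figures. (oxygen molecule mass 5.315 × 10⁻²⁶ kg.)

λ = 8290 fm

KE = (3/2)k_BT = 1.5 × 1.381 × 10⁻²³ × 2900 = 6.007 × 10⁻²⁰ J.
p = √(2mKE) = √(2 × 5.315 × 10⁻²⁶ × 6.007 × 10⁻²⁰) = 7.991 × 10⁻²³ kg·m/s.
λ = h/p = 8.29 × 10⁻¹² m = 8290 fm.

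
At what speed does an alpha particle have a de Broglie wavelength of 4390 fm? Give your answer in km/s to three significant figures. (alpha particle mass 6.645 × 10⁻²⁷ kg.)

p = h/λ = 6.626 × 10⁻³⁴ / 4.390 × 10⁻¹² = 1.509 × 10⁻²² kg·m/s.
v = p/m = 1.509 × 10⁻²² / 6.645 × 10⁻²⁷ = 2.27 × 10⁴ m/s = 22.7 km/s.

v = 22.7 km/s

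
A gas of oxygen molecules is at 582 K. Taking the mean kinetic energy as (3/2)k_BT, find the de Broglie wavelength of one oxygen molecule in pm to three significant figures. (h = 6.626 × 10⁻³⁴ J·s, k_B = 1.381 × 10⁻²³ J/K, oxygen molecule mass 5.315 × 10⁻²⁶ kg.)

λ = 18.5 pm

KE = (3/2)k_BT = 1.5 × 1.381 × 10⁻²³ × 582 = 1.206 × 10⁻²⁰ J.
p = √(2mKE) = √(2 × 5.315 × 10⁻²⁶ × 1.206 × 10⁻²⁰) = 3.580 × 10⁻²³ kg·m/s.
λ = h/p = 1.85 × 10⁻¹¹ m = 18.5 pm.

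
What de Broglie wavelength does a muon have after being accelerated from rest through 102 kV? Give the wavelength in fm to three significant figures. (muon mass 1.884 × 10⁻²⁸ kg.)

KE = eV = 1.602 × 10⁻¹⁹ × 1.020 × 10⁵ = 1.634 × 10⁻¹⁴ J.
p = √(2mKE) = √(2 × 1.884 × 10⁻²⁸ × 1.634 × 10⁻¹⁴) = 2.481 × 10⁻²¹ kg·m/s.
λ = h/p = 6.626 × 10⁻³⁴ / 2.481 × 10⁻²¹ = 2.67 × 10⁻¹³ m = 267 fm.

λ = 267 fm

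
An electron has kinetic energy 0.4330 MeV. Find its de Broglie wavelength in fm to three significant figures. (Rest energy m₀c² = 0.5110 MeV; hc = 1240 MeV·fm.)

λ = 1560 fm

Total energy E = KE + m₀c² = 0.4330 + 0.5110 = 0.9440 MeV.
(pc)² = E² − (m₀c²)² = (0.9440)² − (0.5110)² = 0.6300 MeV², so pc = 0.7937 MeV.
λ = hc/(pc) = 1240 MeV·fm / 0.7937 MeV = 1560 fm.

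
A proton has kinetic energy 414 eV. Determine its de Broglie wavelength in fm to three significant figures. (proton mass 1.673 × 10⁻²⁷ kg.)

KE = 414 eV = 6.632 × 10⁻¹⁷ J.
p = √(2mKE) = √(2 × 1.673 × 10⁻²⁷ × 6.632 × 10⁻¹⁷) = 4.711 × 10⁻²² kg·m/s.
λ = h/p = 6.626 × 10⁻³⁴ / 4.711 × 10⁻²² = 1.41 × 10⁻¹² m = 1410 fm.

λ = 1410 fm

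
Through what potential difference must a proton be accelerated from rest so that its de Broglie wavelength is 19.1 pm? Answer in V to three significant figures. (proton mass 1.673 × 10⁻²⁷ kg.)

V = 2.25 V

p = h/λ = 6.626 × 10⁻³⁴ / 1.910 × 10⁻¹¹ = 3.469 × 10⁻²³ kg·m/s.
KE = p²/(2m) = 3.597 × 10⁻¹⁹ J.
V = KE/e = 3.597 × 10⁻¹⁹ / (1.602 × 10⁻¹⁹) = 2.25 V.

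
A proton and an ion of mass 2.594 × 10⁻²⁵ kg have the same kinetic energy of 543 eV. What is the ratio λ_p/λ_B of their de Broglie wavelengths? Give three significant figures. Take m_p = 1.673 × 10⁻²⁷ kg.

λ_p/λ_B = 12.5

At fixed KE, p = √(2mKE) so λ = h/p ∝ 1/√m.
λ_p/λ_B = √(m_B/m_p) = √(2.594 × 10⁻²⁵/1.673 × 10⁻²⁷) = √(155.1) = 12.5.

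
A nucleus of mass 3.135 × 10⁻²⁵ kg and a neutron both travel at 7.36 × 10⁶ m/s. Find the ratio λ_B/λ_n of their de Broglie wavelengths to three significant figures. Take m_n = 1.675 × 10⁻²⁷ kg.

λ_B/λ_n = 5.34 × 10⁻³

At fixed v, p = mv so λ = h/(mv) ∝ 1/m.
λ_B/λ_n = m_n/m_B = 1.675 × 10⁻²⁷/3.135 × 10⁻²⁵ = 5.34 × 10⁻³.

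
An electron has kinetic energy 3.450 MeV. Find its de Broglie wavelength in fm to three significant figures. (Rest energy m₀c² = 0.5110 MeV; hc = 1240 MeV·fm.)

Total energy E = KE + m₀c² = 3.450 + 0.5110 = 3.9610 MeV.
(pc)² = E² − (m₀c²)² = (3.9610)² − (0.5110)² = 15.43 MeV², so pc = 3.928 MeV.
λ = hc/(pc) = 1240 MeV·fm / 3.928 MeV = 316 fm.

λ = 316 fm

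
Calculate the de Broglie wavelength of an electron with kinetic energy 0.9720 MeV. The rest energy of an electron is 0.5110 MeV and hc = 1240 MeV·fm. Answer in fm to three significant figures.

λ = 891 fm

Total energy E = KE + m₀c² = 0.9720 + 0.5110 = 1.4830 MeV.
(pc)² = E² − (m₀c²)² = (1.4830)² − (0.5110)² = 1.938 MeV², so pc = 1.392 MeV.
λ = hc/(pc) = 1240 MeV·fm / 1.392 MeV = 891 fm.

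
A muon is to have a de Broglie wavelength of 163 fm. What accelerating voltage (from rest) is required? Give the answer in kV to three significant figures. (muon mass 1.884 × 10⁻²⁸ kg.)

V = 274 kV

p = h/λ = 6.626 × 10⁻³⁴ / 1.630 × 10⁻¹³ = 4.065 × 10⁻²¹ kg·m/s.
KE = p²/(2m) = 4.385 × 10⁻¹⁴ J.
V = KE/e = 4.385 × 10⁻¹⁴ / (1.602 × 10⁻¹⁹) = 274 kV.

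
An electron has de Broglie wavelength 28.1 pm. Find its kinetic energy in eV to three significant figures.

KE = 1910 eV

p = h/λ = 6.626 × 10⁻³⁴ / 2.810 × 10⁻¹¹ = 2.358 × 10⁻²³ kg·m/s.
KE = p²/(2m) = (2.358 × 10⁻²³)² / (2 × 9.109 × 10⁻³¹) = 3.052 × 10⁻¹⁶ J = 1910 eV.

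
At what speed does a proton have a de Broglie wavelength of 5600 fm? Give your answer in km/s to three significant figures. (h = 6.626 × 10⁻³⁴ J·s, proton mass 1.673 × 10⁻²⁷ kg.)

p = h/λ = 6.626 × 10⁻³⁴ / 5.600 × 10⁻¹² = 1.183 × 10⁻²² kg·m/s.
v = p/m = 1.183 × 10⁻²² / 1.673 × 10⁻²⁷ = 7.07 × 10⁴ m/s = 70.7 km/s.

v = 70.7 km/s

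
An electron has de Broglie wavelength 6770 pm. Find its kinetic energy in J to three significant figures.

KE = 5.26 × 10⁻²¹ J

p = h/λ = 6.626 × 10⁻³⁴ / 6.770 × 10⁻⁹ = 9.787 × 10⁻²⁶ kg·m/s.
KE = p²/(2m) = (9.787 × 10⁻²⁶)² / (2 × 9.109 × 10⁻³¹) = 5.258 × 10⁻²¹ J = 5.26 × 10⁻²¹ J.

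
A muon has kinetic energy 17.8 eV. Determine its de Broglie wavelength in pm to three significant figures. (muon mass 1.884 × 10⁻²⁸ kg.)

λ = 20.2 pm

KE = 17.8 eV = 2.852 × 10⁻¹⁸ J.
p = √(2mKE) = √(2 × 1.884 × 10⁻²⁸ × 2.852 × 10⁻¹⁸) = 3.278 × 10⁻²³ kg·m/s.
λ = h/p = 6.626 × 10⁻³⁴ / 3.278 × 10⁻²³ = 2.02 × 10⁻¹¹ m = 20.2 pm.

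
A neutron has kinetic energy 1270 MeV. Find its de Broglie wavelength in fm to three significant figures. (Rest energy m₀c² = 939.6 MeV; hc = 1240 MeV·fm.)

λ = 0.620 fm

Total energy E = KE + m₀c² = 1270 + 939.6 = 2209.6 MeV.
(pc)² = E² − (m₀c²)² = (2209.6)² − (939.6)² = 3.999 × 10⁶ MeV², so pc = 2000 MeV.
λ = hc/(pc) = 1240 MeV·fm / 2000 MeV = 0.620 fm.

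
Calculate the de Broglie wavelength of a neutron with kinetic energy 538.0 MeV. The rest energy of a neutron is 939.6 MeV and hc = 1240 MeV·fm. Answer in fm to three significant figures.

Total energy E = KE + m₀c² = 538.0 + 939.6 = 1477.6 MeV.
(pc)² = E² − (m₀c²)² = (1477.6)² − (939.6)² = 1.300 × 10⁶ MeV², so pc = 1140 MeV.
λ = hc/(pc) = 1240 MeV·fm / 1140 MeV = 1.09 fm.

λ = 1.09 fm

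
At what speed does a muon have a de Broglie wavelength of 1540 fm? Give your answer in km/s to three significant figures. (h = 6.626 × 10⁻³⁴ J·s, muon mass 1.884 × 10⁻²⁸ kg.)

p = h/λ = 6.626 × 10⁻³⁴ / 1.540 × 10⁻¹² = 4.303 × 10⁻²² kg·m/s.
v = p/m = 4.303 × 10⁻²² / 1.884 × 10⁻²⁸ = 2.28 × 10⁶ m/s = 2280 km/s.

v = 2280 km/s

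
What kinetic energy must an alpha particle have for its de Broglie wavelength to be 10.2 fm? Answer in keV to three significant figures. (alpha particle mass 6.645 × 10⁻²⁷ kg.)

KE = 1980 keV

p = h/λ = 6.626 × 10⁻³⁴ / 1.020 × 10⁻¹⁴ = 6.496 × 10⁻²⁰ kg·m/s.
KE = p²/(2m) = (6.496 × 10⁻²⁰)² / (2 × 6.645 × 10⁻²⁷) = 3.175 × 10⁻¹³ J = 1980 keV.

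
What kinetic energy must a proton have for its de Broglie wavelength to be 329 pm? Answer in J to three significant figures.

p = h/λ = 6.626 × 10⁻³⁴ / 3.290 × 10⁻¹⁰ = 2.014 × 10⁻²⁴ kg·m/s.
KE = p²/(2m) = (2.014 × 10⁻²⁴)² / (2 × 1.673 × 10⁻²⁷) = 1.212 × 10⁻²¹ J = 1.21 × 10⁻²¹ J.

KE = 1.21 × 10⁻²¹ J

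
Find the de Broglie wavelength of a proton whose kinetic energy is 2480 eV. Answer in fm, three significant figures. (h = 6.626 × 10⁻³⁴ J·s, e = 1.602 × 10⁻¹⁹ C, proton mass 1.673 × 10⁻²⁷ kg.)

λ = 575 fm

KE = 2480 eV = 3.973 × 10⁻¹⁶ J.
p = √(2mKE) = √(2 × 1.673 × 10⁻²⁷ × 3.973 × 10⁻¹⁶) = 1.153 × 10⁻²¹ kg·m/s.
λ = h/p = 6.626 × 10⁻³⁴ / 1.153 × 10⁻²¹ = 5.75 × 10⁻¹³ m = 575 fm.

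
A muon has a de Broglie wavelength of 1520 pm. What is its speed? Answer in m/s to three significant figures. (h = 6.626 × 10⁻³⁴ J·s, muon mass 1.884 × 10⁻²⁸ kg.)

v = 2310 m/s

p = h/λ = 6.626 × 10⁻³⁴ / 1.520 × 10⁻⁹ = 4.359 × 10⁻²⁵ kg·m/s.
v = p/m = 4.359 × 10⁻²⁵ / 1.884 × 10⁻²⁸ = 2.31 × 10³ m/s = 2310 m/s.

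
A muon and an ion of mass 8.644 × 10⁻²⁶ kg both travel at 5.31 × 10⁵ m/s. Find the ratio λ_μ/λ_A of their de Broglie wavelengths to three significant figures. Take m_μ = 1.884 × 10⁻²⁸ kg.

At fixed v, p = mv so λ = h/(mv) ∝ 1/m.
λ_μ/λ_A = m_A/m_μ = 8.644 × 10⁻²⁶/1.884 × 10⁻²⁸ = 459.

λ_μ/λ_A = 459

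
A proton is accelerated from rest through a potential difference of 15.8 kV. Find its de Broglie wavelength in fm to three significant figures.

KE = eV = 1.602 × 10⁻¹⁹ × 1.580 × 10⁴ = 2.531 × 10⁻¹⁵ J.
p = √(2mKE) = √(2 × 1.673 × 10⁻²⁷ × 2.531 × 10⁻¹⁵) = 2.910 × 10⁻²¹ kg·m/s.
λ = h/p = 6.626 × 10⁻³⁴ / 2.910 × 10⁻²¹ = 2.28 × 10⁻¹³ m = 228 fm.

λ = 228 fm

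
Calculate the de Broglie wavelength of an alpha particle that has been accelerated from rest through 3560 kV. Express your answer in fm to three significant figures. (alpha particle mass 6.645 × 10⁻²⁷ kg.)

KE = 2eV = 2 × 1.602 × 10⁻¹⁹ × 3.560 × 10⁶ = 1.141 × 10⁻¹² J.
p = √(2mKE) = √(2 × 6.645 × 10⁻²⁷ × 1.141 × 10⁻¹²) = 1.231 × 10⁻¹⁹ kg·m/s.
λ = h/p = 6.626 × 10⁻³⁴ / 1.231 × 10⁻¹⁹ = 5.38 × 10⁻¹⁵ m = 5.38 fm.

λ = 5.38 fm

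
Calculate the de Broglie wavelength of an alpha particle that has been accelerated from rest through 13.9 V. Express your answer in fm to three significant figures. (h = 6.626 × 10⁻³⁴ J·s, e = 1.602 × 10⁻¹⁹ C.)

λ = 2720 fm

KE = 2eV = 2 × 1.602 × 10⁻¹⁹ × 13.90 = 4.454 × 10⁻¹⁸ J.
p = √(2mKE) = √(2 × 6.645 × 10⁻²⁷ × 4.454 × 10⁻¹⁸) = 2.433 × 10⁻²² kg·m/s.
λ = h/p = 6.626 × 10⁻³⁴ / 2.433 × 10⁻²² = 2.72 × 10⁻¹² m = 2720 fm.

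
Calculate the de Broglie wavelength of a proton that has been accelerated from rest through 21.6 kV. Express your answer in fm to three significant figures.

λ = 195 fm

KE = eV = 1.602 × 10⁻¹⁹ × 2.160 × 10⁴ = 3.460 × 10⁻¹⁵ J.
p = √(2mKE) = √(2 × 1.673 × 10⁻²⁷ × 3.460 × 10⁻¹⁵) = 3.403 × 10⁻²¹ kg·m/s.
λ = h/p = 6.626 × 10⁻³⁴ / 3.403 × 10⁻²¹ = 1.95 × 10⁻¹³ m = 195 fm.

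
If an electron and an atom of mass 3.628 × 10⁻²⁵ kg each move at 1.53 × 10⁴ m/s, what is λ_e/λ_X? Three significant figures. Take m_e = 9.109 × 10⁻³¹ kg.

At fixed v, p = mv so λ = h/(mv) ∝ 1/m.
λ_e/λ_X = m_X/m_e = 3.628 × 10⁻²⁵/9.109 × 10⁻³¹ = 3.98 × 10⁵.

λ_e/λ_X = 3.98 × 10⁵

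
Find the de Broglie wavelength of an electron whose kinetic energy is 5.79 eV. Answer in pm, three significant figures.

KE = 5.79 eV = 9.276 × 10⁻¹⁹ J.
p = √(2mKE) = √(2 × 9.109 × 10⁻³¹ × 9.276 × 10⁻¹⁹) = 1.300 × 10⁻²⁴ kg·m/s.
λ = h/p = 6.626 × 10⁻³⁴ / 1.300 × 10⁻²⁴ = 5.10 × 10⁻¹⁰ m = 510 pm.

λ = 510 pm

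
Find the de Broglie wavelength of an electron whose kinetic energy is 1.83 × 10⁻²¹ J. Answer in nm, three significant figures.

λ = 11.5 nm

p = √(2mKE) = √(2 × 9.109 × 10⁻³¹ × 1.830 × 10⁻²¹) = 5.774 × 10⁻²⁶ kg·m/s.
λ = h/p = 6.626 × 10⁻³⁴ / 5.774 × 10⁻²⁶ = 1.15 × 10⁻⁸ m = 11.5 nm.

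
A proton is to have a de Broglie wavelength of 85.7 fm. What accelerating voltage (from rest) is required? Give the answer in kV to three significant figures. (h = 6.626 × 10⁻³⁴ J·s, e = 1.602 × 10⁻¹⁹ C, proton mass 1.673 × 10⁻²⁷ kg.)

V = 112 kV

p = h/λ = 6.626 × 10⁻³⁴ / 8.570 × 10⁻¹⁴ = 7.732 × 10⁻²¹ kg·m/s.
KE = p²/(2m) = 1.787 × 10⁻¹⁴ J.
V = KE/e = 1.787 × 10⁻¹⁴ / (1.602 × 10⁻¹⁹) = 112 kV.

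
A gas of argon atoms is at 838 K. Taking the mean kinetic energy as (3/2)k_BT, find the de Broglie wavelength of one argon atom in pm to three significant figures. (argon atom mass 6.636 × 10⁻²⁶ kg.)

λ = 13.8 pm

KE = (3/2)k_BT = 1.5 × 1.381 × 10⁻²³ × 838 = 1.736 × 10⁻²⁰ J.
p = √(2mKE) = √(2 × 6.636 × 10⁻²⁶ × 1.736 × 10⁻²⁰) = 4.800 × 10⁻²³ kg·m/s.
λ = h/p = 1.38 × 10⁻¹¹ m = 13.8 pm.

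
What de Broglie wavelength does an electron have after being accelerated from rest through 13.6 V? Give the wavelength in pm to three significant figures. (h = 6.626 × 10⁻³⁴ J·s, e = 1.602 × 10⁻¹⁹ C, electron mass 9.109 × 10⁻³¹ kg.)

KE = eV = 1.602 × 10⁻¹⁹ × 13.60 = 2.179 × 10⁻¹⁸ J.
p = √(2mKE) = √(2 × 9.109 × 10⁻³¹ × 2.179 × 10⁻¹⁸) = 1.992 × 10⁻²⁴ kg·m/s.
λ = h/p = 6.626 × 10⁻³⁴ / 1.992 × 10⁻²⁴ = 3.33 × 10⁻¹⁰ m = 333 pm.

λ = 333 pm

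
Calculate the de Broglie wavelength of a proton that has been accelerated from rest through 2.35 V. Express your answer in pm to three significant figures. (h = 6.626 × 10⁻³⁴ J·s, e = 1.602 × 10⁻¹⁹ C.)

λ = 18.7 pm

KE = eV = 1.602 × 10⁻¹⁹ × 2.350 = 3.765 × 10⁻¹⁹ J.
p = √(2mKE) = √(2 × 1.673 × 10⁻²⁷ × 3.765 × 10⁻¹⁹) = 3.549 × 10⁻²³ kg·m/s.
λ = h/p = 6.626 × 10⁻³⁴ / 3.549 × 10⁻²³ = 1.87 × 10⁻¹¹ m = 18.7 pm.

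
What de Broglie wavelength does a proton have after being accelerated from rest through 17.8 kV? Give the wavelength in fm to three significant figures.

KE = eV = 1.602 × 10⁻¹⁹ × 1.780 × 10⁴ = 2.852 × 10⁻¹⁵ J.
p = √(2mKE) = √(2 × 1.673 × 10⁻²⁷ × 2.852 × 10⁻¹⁵) = 3.089 × 10⁻²¹ kg·m/s.
λ = h/p = 6.626 × 10⁻³⁴ / 3.089 × 10⁻²¹ = 2.15 × 10⁻¹³ m = 215 fm.

λ = 215 fm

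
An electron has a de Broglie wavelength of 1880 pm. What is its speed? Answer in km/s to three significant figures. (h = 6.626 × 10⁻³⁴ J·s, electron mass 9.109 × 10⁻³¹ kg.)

p = h/λ = 6.626 × 10⁻³⁴ / 1.880 × 10⁻⁹ = 3.524 × 10⁻²⁵ kg·m/s.
v = p/m = 3.524 × 10⁻²⁵ / 9.109 × 10⁻³¹ = 3.87 × 10⁵ m/s = 387 km/s.

v = 387 km/s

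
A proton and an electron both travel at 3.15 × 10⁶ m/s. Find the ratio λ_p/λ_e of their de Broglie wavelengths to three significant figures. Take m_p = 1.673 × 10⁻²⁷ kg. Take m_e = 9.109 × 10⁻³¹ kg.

λ_p/λ_e = 5.44 × 10⁻⁴

At fixed v, p = mv so λ = h/(mv) ∝ 1/m.
λ_p/λ_e = m_e/m_p = 9.109 × 10⁻³¹/1.673 × 10⁻²⁷ = 5.44 × 10⁻⁴.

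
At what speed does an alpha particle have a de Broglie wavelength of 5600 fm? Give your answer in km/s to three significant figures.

v = 17.8 km/s

p = h/λ = 6.626 × 10⁻³⁴ / 5.600 × 10⁻¹² = 1.183 × 10⁻²² kg·m/s.
v = p/m = 1.183 × 10⁻²² / 6.645 × 10⁻²⁷ = 1.78 × 10⁴ m/s = 17.8 km/s.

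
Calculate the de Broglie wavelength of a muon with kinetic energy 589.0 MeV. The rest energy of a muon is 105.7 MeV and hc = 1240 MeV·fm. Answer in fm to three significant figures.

Total energy E = KE + m₀c² = 589.0 + 105.7 = 694.7 MeV.
(pc)² = E² − (m₀c²)² = (694.7)² − (105.7)² = 4.714 × 10⁵ MeV², so pc = 686.6 MeV.
λ = hc/(pc) = 1240 MeV·fm / 686.6 MeV = 1.81 fm.

λ = 1.81 fm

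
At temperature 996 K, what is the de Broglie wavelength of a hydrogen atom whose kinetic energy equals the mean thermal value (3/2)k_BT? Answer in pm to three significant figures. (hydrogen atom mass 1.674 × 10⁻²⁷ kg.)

KE = (3/2)k_BT = 1.5 × 1.381 × 10⁻²³ × 996 = 2.063 × 10⁻²⁰ J.
p = √(2mKE) = √(2 × 1.674 × 10⁻²⁷ × 2.063 × 10⁻²⁰) = 8.311 × 10⁻²⁴ kg·m/s.
λ = h/p = 7.97 × 10⁻¹¹ m = 79.7 pm.

λ = 79.7 pm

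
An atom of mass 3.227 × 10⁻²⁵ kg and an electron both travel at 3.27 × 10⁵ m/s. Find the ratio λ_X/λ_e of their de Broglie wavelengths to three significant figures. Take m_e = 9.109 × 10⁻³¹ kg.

At fixed v, p = mv so λ = h/(mv) ∝ 1/m.
λ_X/λ_e = m_e/m_X = 9.109 × 10⁻³¹/3.227 × 10⁻²⁵ = 2.82 × 10⁻⁶.

λ_X/λ_e = 2.82 × 10⁻⁶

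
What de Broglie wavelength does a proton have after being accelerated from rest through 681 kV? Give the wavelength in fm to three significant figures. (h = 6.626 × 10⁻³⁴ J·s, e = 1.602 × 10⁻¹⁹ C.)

KE = eV = 1.602 × 10⁻¹⁹ × 6.810 × 10⁵ = 1.091 × 10⁻¹³ J.
p = √(2mKE) = √(2 × 1.673 × 10⁻²⁷ × 1.091 × 10⁻¹³) = 1.911 × 10⁻²⁰ kg·m/s.
λ = h/p = 6.626 × 10⁻³⁴ / 1.911 × 10⁻²⁰ = 3.47 × 10⁻¹⁴ m = 34.7 fm.

λ = 34.7 fm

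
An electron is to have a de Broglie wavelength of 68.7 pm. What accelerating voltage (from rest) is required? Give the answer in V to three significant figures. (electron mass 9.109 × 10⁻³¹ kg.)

V = 319 V

p = h/λ = 6.626 × 10⁻³⁴ / 6.870 × 10⁻¹¹ = 9.645 × 10⁻²⁴ kg·m/s.
KE = p²/(2m) = 5.106 × 10⁻¹⁷ J.
V = KE/e = 5.106 × 10⁻¹⁷ / (1.602 × 10⁻¹⁹) = 319 V.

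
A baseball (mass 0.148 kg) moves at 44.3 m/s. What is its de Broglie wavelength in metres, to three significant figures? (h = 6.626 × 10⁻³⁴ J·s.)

p = mv = 0.148 × 44.3 = 6.556 kg·m/s.
λ = h/p = 6.626 × 10⁻³⁴ / 6.556 = 1.01 × 10⁻³⁴ m.

λ = 1.01 × 10⁻³⁴ m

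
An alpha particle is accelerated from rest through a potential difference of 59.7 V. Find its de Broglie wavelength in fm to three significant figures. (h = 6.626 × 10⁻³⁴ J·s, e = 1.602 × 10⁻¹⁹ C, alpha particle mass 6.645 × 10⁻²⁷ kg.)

λ = 1310 fm

KE = 2eV = 2 × 1.602 × 10⁻¹⁹ × 59.70 = 1.913 × 10⁻¹⁷ J.
p = √(2mKE) = √(2 × 6.645 × 10⁻²⁷ × 1.913 × 10⁻¹⁷) = 5.042 × 10⁻²² kg·m/s.
λ = h/p = 6.626 × 10⁻³⁴ / 5.042 × 10⁻²² = 1.31 × 10⁻¹² m = 1310 fm.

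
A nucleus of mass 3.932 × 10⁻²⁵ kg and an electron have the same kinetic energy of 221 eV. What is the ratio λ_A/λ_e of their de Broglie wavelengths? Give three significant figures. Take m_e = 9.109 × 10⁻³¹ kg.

λ_A/λ_e = 1.52 × 10⁻³

At fixed KE, p = √(2mKE) so λ = h/p ∝ 1/√m.
λ_A/λ_e = √(m_e/m_A) = √(9.109 × 10⁻³¹/3.932 × 10⁻²⁵) = √(2.317 × 10⁻⁶) = 1.52 × 10⁻³.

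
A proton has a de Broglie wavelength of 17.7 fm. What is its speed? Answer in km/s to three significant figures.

p = h/λ = 6.626 × 10⁻³⁴ / 1.770 × 10⁻¹⁴ = 3.744 × 10⁻²⁰ kg·m/s.
v = p/m = 3.744 × 10⁻²⁰ / 1.673 × 10⁻²⁷ = 2.24 × 10⁷ m/s = 2.24 × 10⁴ km/s.

v = 2.24 × 10⁴ km/s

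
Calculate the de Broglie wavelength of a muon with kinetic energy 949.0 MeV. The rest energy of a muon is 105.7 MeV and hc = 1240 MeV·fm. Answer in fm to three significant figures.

Total energy E = KE + m₀c² = 949.0 + 105.7 = 1054.7 MeV.
(pc)² = E² − (m₀c²)² = (1054.7)² − (105.7)² = 1.101 × 10⁶ MeV², so pc = 1049 MeV.
λ = hc/(pc) = 1240 MeV·fm / 1049 MeV = 1.18 fm.

λ = 1.18 fm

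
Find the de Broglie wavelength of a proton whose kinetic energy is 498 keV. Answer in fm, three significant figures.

λ = 40.6 fm

KE = 498 keV = 7.978 × 10⁻¹⁴ J.
p = √(2mKE) = √(2 × 1.673 × 10⁻²⁷ × 7.978 × 10⁻¹⁴) = 1.634 × 10⁻²⁰ kg·m/s.
λ = h/p = 6.626 × 10⁻³⁴ / 1.634 × 10⁻²⁰ = 4.06 × 10⁻¹⁴ m = 40.6 fm.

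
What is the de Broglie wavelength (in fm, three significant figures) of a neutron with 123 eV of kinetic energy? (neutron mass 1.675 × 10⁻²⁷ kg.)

λ = 2580 fm

KE = 123 eV = 1.970 × 10⁻¹⁷ J.
p = √(2mKE) = √(2 × 1.675 × 10⁻²⁷ × 1.970 × 10⁻¹⁷) = 2.569 × 10⁻²² kg·m/s.
λ = h/p = 6.626 × 10⁻³⁴ / 2.569 × 10⁻²² = 2.58 × 10⁻¹² m = 2580 fm.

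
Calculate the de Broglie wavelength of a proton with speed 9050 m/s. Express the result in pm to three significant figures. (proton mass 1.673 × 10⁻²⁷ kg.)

p = mv = 1.673 × 10⁻²⁷ × 9050 = 1.514 × 10⁻²³ kg·m/s.
λ = h/p = 6.626 × 10⁻³⁴ / 1.514 × 10⁻²³ = 4.38 × 10⁻¹¹ m = 43.8 pm.

λ = 43.8 pm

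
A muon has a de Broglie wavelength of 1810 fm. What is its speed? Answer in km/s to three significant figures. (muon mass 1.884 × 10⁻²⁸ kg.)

v = 1940 km/s

p = h/λ = 6.626 × 10⁻³⁴ / 1.810 × 10⁻¹² = 3.661 × 10⁻²² kg·m/s.
v = p/m = 3.661 × 10⁻²² / 1.884 × 10⁻²⁸ = 1.94 × 10⁶ m/s = 1940 km/s.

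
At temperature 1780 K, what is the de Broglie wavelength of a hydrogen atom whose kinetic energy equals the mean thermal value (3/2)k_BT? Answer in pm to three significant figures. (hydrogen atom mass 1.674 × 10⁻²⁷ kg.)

KE = (3/2)k_BT = 1.5 × 1.381 × 10⁻²³ × 1780 = 3.687 × 10⁻²⁰ J.
p = √(2mKE) = √(2 × 1.674 × 10⁻²⁷ × 3.687 × 10⁻²⁰) = 1.111 × 10⁻²³ kg·m/s.
λ = h/p = 5.96 × 10⁻¹¹ m = 59.6 pm.

λ = 59.6 pm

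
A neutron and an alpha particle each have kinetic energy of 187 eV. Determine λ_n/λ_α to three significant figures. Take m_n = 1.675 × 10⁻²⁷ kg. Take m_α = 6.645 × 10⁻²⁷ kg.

At fixed KE, p = √(2mKE) so λ = h/p ∝ 1/√m.
λ_n/λ_α = √(m_α/m_n) = √(6.645 × 10⁻²⁷/1.675 × 10⁻²⁷) = √(3.967) = 1.99.

λ_n/λ_α = 1.99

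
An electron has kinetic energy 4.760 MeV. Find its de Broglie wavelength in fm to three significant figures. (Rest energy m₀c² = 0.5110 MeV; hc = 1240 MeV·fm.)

λ = 236 fm

Total energy E = KE + m₀c² = 4.760 + 0.5110 = 5.2710 MeV.
(pc)² = E² − (m₀c²)² = (5.2710)² − (0.5110)² = 27.52 MeV², so pc = 5.246 MeV.
λ = hc/(pc) = 1240 MeV·fm / 5.246 MeV = 236 fm.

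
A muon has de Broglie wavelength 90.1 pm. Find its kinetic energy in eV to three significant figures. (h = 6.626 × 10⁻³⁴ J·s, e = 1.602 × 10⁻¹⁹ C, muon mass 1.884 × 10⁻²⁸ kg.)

p = h/λ = 6.626 × 10⁻³⁴ / 9.010 × 10⁻¹¹ = 7.354 × 10⁻²⁴ kg·m/s.
KE = p²/(2m) = (7.354 × 10⁻²⁴)² / (2 × 1.884 × 10⁻²⁸) = 1.435 × 10⁻¹⁹ J = 0.896 eV.

KE = 0.896 eV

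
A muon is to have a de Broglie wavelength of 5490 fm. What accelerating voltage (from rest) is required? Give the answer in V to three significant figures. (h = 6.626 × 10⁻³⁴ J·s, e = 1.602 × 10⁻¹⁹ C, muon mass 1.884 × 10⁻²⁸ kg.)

p = h/λ = 6.626 × 10⁻³⁴ / 5.490 × 10⁻¹² = 1.207 × 10⁻²² kg·m/s.
KE = p²/(2m) = 3.866 × 10⁻¹⁷ J.
V = KE/e = 3.866 × 10⁻¹⁷ / (1.602 × 10⁻¹⁹) = 241 V.

V = 241 V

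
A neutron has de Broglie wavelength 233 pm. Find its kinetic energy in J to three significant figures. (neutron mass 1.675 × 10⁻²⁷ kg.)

KE = 2.41 × 10⁻²¹ J

p = h/λ = 6.626 × 10⁻³⁴ / 2.330 × 10⁻¹⁰ = 2.844 × 10⁻²⁴ kg·m/s.
KE = p²/(2m) = (2.844 × 10⁻²⁴)² / (2 × 1.675 × 10⁻²⁷) = 2.414 × 10⁻²¹ J = 2.41 × 10⁻²¹ J.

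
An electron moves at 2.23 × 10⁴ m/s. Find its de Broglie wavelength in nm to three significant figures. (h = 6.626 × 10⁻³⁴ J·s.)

p = mv = 9.109 × 10⁻³¹ × 2.23 × 10⁴ = 2.031 × 10⁻²⁶ kg·m/s.
λ = h/p = 6.626 × 10⁻³⁴ / 2.031 × 10⁻²⁶ = 3.26 × 10⁻⁸ m = 32.6 nm.

λ = 32.6 nm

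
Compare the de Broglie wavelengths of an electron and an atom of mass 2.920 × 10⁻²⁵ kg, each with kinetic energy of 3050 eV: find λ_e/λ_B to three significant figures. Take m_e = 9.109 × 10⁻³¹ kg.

λ_e/λ_B = 566

At fixed KE, p = √(2mKE) so λ = h/p ∝ 1/√m.
λ_e/λ_B = √(m_B/m_e) = √(2.920 × 10⁻²⁵/9.109 × 10⁻³¹) = √(3.206 × 10⁵) = 566.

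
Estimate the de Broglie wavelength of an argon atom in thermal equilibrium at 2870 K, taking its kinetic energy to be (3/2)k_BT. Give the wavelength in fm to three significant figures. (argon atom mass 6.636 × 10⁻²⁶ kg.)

λ = 7460 fm

KE = (3/2)k_BT = 1.5 × 1.381 × 10⁻²³ × 2870 = 5.945 × 10⁻²⁰ J.
p = √(2mKE) = √(2 × 6.636 × 10⁻²⁶ × 5.945 × 10⁻²⁰) = 8.883 × 10⁻²³ kg·m/s.
λ = h/p = 7.46 × 10⁻¹² m = 7460 fm.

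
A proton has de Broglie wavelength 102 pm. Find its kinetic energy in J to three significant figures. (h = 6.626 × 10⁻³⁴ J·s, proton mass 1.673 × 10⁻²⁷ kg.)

p = h/λ = 6.626 × 10⁻³⁴ / 1.020 × 10⁻¹⁰ = 6.496 × 10⁻²⁴ kg·m/s.
KE = p²/(2m) = (6.496 × 10⁻²⁴)² / (2 × 1.673 × 10⁻²⁷) = 1.261 × 10⁻²⁰ J = 1.26 × 10⁻²⁰ J.

KE = 1.26 × 10⁻²⁰ J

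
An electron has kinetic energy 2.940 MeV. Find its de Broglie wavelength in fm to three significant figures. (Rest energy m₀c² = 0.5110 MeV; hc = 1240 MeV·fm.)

λ = 363 fm

Total energy E = KE + m₀c² = 2.940 + 0.5110 = 3.4510 MeV.
(pc)² = E² − (m₀c²)² = (3.4510)² − (0.5110)² = 11.65 MeV², so pc = 3.413 MeV.
λ = hc/(pc) = 1240 MeV·fm / 3.413 MeV = 363 fm.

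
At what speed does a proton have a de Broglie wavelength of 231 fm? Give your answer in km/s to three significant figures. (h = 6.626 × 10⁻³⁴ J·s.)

p = h/λ = 6.626 × 10⁻³⁴ / 2.310 × 10⁻¹³ = 2.868 × 10⁻²¹ kg·m/s.
v = p/m = 2.868 × 10⁻²¹ / 1.673 × 10⁻²⁷ = 1.71 × 10⁶ m/s = 1710 km/s.

v = 1710 km/s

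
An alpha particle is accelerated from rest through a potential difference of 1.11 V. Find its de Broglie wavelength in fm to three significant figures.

KE = 2eV = 2 × 1.602 × 10⁻¹⁹ × 1.110 = 3.556 × 10⁻¹⁹ J.
p = √(2mKE) = √(2 × 6.645 × 10⁻²⁷ × 3.556 × 10⁻¹⁹) = 6.875 × 10⁻²³ kg·m/s.
λ = h/p = 6.626 × 10⁻³⁴ / 6.875 × 10⁻²³ = 9.64 × 10⁻¹² m = 9640 fm.

λ = 9640 fm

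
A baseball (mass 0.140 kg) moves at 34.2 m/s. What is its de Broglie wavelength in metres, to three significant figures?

λ = 1.38 × 10⁻³⁴ m

p = mv = 0.140 × 34.2 = 4.788 kg·m/s.
λ = h/p = 6.626 × 10⁻³⁴ / 4.788 = 1.38 × 10⁻³⁴ m.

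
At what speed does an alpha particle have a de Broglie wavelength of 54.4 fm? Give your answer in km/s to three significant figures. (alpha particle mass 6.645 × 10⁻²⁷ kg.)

p = h/λ = 6.626 × 10⁻³⁴ / 5.440 × 10⁻¹⁴ = 1.218 × 10⁻²⁰ kg·m/s.
v = p/m = 1.218 × 10⁻²⁰ / 6.645 × 10⁻²⁷ = 1.83 × 10⁶ m/s = 1830 km/s.

v = 1830 km/s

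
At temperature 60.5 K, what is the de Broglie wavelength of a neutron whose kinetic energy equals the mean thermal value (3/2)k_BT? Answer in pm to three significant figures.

KE = (3/2)k_BT = 1.5 × 1.381 × 10⁻²³ × 60.5 = 1.253 × 10⁻²¹ J.
p = √(2mKE) = √(2 × 1.675 × 10⁻²⁷ × 1.253 × 10⁻²¹) = 2.049 × 10⁻²⁴ kg·m/s.
λ = h/p = 3.23 × 10⁻¹⁰ m = 323 pm.

λ = 323 pm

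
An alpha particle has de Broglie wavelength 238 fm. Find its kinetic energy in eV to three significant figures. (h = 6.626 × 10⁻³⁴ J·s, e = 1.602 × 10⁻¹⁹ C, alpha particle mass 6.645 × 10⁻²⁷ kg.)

KE = 3640 eV

p = h/λ = 6.626 × 10⁻³⁴ / 2.380 × 10⁻¹³ = 2.784 × 10⁻²¹ kg·m/s.
KE = p²/(2m) = (2.784 × 10⁻²¹)² / (2 × 6.645 × 10⁻²⁷) = 5.832 × 10⁻¹⁶ J = 3640 eV.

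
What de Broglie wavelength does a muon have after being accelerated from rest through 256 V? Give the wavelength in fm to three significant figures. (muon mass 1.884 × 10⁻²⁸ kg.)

λ = 5330 fm

KE = eV = 1.602 × 10⁻¹⁹ × 256.0 = 4.101 × 10⁻¹⁷ J.
p = √(2mKE) = √(2 × 1.884 × 10⁻²⁸ × 4.101 × 10⁻¹⁷) = 1.243 × 10⁻²² kg·m/s.
λ = h/p = 6.626 × 10⁻³⁴ / 1.243 × 10⁻²² = 5.33 × 10⁻¹² m = 5330 fm.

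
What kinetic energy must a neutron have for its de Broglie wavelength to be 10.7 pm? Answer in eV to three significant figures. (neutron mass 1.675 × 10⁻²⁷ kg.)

p = h/λ = 6.626 × 10⁻³⁴ / 1.070 × 10⁻¹¹ = 6.193 × 10⁻²³ kg·m/s.
KE = p²/(2m) = (6.193 × 10⁻²³)² / (2 × 1.675 × 10⁻²⁷) = 1.145 × 10⁻¹⁸ J = 7.15 eV.

KE = 7.15 eV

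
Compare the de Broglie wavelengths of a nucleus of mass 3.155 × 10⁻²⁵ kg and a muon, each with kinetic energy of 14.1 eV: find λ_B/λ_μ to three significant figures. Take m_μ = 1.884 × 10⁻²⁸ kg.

λ_B/λ_μ = 0.0244

At fixed KE, p = √(2mKE) so λ = h/p ∝ 1/√m.
λ_B/λ_μ = √(m_μ/m_B) = √(1.884 × 10⁻²⁸/3.155 × 10⁻²⁵) = √(5.971 × 10⁻⁴) = 0.0244.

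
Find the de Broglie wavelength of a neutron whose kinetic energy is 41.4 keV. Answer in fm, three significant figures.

KE = 41.4 keV = 6.632 × 10⁻¹⁵ J.
p = √(2mKE) = √(2 × 1.675 × 10⁻²⁷ × 6.632 × 10⁻¹⁵) = 4.714 × 10⁻²¹ kg·m/s.
λ = h/p = 6.626 × 10⁻³⁴ / 4.714 × 10⁻²¹ = 1.41 × 10⁻¹³ m = 141 fm.

λ = 141 fm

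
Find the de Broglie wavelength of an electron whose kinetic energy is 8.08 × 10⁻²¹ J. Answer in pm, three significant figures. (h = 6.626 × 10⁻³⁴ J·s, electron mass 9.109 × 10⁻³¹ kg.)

p = √(2mKE) = √(2 × 9.109 × 10⁻³¹ × 8.080 × 10⁻²¹) = 1.213 × 10⁻²⁵ kg·m/s.
λ = h/p = 6.626 × 10⁻³⁴ / 1.213 × 10⁻²⁵ = 5.46 × 10⁻⁹ m = 5460 pm.

λ = 5460 pm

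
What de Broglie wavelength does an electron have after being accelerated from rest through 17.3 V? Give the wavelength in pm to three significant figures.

KE = eV = 1.602 × 10⁻¹⁹ × 17.30 = 2.771 × 10⁻¹⁸ J.
p = √(2mKE) = √(2 × 9.109 × 10⁻³¹ × 2.771 × 10⁻¹⁸) = 2.247 × 10⁻²⁴ kg·m/s.
λ = h/p = 6.626 × 10⁻³⁴ / 2.247 × 10⁻²⁴ = 2.95 × 10⁻¹⁰ m = 295 pm.

λ = 295 pm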